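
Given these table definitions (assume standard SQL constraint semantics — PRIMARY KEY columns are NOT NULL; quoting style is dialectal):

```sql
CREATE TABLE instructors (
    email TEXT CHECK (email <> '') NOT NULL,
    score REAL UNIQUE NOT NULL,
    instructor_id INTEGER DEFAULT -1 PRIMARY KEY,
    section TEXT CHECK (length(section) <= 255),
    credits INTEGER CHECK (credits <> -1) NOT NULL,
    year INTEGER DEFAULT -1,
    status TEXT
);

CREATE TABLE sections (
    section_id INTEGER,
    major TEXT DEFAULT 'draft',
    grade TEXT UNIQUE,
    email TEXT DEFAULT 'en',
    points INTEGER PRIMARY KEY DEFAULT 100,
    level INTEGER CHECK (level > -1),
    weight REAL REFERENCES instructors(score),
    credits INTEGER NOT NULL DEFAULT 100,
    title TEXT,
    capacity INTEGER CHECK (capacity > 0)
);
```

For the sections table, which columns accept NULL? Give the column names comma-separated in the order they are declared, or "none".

section_id, major, grade, email, level, weight, title, capacity

- section_id: no NOT NULL constraint applies → nullable.
- major: DEFAULT only fills an omitted column; an explicit NULL is still allowed → nullable.
- grade: UNIQUE does not imply NOT NULL → nullable.
- email: DEFAULT only fills an omitted column; an explicit NULL is still allowed → nullable.
- points: part of the PRIMARY KEY, which implies NOT NULL → not nullable.
- level: CHECK does not forbid NULL (a CHECK constraint passes when its expression is NULL) → nullable.
- weight: a foreign key column may be NULL unless separately constrained → nullable.
- credits: declared NOT NULL → not nullable.
- title: no NOT NULL constraint applies → nullable.
- capacity: CHECK does not forbid NULL (a CHECK constraint passes when its expression is NULL) → nullable.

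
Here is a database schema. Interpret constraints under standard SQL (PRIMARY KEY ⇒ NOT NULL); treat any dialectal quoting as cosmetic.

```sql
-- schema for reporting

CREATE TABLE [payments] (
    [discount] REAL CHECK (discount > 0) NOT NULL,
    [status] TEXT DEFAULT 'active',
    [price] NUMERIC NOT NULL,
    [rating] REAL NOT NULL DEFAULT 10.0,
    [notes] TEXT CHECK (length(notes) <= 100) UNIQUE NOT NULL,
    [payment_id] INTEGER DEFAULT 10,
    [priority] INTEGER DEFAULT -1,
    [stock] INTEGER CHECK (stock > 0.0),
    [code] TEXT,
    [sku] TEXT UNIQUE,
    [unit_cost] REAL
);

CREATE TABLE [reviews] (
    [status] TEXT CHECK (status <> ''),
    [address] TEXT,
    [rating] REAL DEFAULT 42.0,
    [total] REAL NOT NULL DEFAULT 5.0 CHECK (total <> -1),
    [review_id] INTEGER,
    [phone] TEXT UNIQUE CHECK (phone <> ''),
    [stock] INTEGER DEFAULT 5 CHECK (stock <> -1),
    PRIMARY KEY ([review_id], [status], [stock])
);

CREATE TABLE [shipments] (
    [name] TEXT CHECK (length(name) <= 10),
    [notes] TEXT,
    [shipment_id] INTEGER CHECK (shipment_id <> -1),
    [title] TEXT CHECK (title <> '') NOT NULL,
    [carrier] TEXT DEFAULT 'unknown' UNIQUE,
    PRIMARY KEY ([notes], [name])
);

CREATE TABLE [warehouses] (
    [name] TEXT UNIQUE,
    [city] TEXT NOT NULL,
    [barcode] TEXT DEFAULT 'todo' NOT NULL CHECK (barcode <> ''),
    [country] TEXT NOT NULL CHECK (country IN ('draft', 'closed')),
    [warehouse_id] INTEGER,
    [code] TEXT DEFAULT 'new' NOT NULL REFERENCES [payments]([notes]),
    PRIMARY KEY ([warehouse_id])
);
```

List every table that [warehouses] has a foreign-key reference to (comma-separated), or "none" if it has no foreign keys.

payments

- code REFERENCES payments(notes).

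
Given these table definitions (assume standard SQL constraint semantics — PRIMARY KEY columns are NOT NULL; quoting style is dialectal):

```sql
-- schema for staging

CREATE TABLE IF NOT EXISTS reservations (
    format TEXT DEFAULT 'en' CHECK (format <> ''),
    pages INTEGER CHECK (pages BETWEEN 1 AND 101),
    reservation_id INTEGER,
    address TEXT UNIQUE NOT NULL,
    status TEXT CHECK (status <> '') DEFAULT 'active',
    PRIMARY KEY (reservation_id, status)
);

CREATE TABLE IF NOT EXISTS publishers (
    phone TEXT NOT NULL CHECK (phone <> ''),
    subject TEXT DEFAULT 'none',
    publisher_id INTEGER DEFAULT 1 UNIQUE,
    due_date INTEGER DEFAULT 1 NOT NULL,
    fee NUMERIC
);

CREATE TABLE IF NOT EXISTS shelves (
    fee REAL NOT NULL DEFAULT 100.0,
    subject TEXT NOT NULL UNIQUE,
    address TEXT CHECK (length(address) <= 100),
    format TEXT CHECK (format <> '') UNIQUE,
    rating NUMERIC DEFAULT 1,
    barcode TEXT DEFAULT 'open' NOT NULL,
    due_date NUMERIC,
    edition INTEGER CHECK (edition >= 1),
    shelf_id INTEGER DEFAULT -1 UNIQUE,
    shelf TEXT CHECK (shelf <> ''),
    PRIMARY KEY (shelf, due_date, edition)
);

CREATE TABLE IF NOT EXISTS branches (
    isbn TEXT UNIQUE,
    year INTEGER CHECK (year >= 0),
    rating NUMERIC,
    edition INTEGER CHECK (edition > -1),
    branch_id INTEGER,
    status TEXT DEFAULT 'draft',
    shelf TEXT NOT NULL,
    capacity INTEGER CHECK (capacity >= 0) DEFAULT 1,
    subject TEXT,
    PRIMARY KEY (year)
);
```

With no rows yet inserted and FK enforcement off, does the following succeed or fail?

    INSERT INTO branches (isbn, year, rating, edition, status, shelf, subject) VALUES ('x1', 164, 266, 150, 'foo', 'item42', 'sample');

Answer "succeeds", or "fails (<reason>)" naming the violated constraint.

NOT NULL columns: shelf is supplied; year is supplied.
CHECK constraints: 164 satisfies (year >= 0); 150 satisfies (edition > -1).
No constraint is violated.

succeeds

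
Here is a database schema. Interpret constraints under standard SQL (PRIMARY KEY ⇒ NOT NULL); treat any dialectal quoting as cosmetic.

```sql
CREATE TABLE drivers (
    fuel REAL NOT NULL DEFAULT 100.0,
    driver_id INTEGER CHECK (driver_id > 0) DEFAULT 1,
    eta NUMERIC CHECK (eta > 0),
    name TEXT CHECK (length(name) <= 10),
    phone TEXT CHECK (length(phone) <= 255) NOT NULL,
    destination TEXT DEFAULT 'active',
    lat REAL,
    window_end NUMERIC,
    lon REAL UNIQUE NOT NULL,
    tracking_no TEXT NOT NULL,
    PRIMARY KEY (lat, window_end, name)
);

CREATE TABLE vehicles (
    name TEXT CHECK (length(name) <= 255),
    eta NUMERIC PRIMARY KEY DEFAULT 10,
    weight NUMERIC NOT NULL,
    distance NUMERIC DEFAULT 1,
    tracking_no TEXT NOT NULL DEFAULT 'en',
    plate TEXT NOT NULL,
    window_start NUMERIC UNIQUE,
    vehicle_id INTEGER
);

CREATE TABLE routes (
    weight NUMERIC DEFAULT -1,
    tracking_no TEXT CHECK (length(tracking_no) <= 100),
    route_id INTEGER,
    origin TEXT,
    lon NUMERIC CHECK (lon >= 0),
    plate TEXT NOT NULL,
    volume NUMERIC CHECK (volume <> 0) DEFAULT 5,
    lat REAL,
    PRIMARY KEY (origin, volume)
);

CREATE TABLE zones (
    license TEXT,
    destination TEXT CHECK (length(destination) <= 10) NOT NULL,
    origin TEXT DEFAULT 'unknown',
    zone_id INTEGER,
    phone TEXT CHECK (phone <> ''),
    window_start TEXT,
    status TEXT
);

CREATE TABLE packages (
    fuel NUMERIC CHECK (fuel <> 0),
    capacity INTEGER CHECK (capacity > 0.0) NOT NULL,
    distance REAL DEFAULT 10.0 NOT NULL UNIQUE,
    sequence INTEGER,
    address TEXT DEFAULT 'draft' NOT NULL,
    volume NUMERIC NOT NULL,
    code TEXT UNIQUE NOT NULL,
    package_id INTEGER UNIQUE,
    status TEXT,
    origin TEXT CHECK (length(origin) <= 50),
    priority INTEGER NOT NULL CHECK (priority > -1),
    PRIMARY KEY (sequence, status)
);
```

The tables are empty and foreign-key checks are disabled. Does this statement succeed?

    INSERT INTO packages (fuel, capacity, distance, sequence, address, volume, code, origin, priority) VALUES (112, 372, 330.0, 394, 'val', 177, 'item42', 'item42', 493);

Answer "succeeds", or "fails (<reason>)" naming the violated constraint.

status is omitted from the column list and has no DEFAULT, so it would receive NULL.
But status is part of the PRIMARY KEY (implied NOT NULL).

fails (NOT NULL on status)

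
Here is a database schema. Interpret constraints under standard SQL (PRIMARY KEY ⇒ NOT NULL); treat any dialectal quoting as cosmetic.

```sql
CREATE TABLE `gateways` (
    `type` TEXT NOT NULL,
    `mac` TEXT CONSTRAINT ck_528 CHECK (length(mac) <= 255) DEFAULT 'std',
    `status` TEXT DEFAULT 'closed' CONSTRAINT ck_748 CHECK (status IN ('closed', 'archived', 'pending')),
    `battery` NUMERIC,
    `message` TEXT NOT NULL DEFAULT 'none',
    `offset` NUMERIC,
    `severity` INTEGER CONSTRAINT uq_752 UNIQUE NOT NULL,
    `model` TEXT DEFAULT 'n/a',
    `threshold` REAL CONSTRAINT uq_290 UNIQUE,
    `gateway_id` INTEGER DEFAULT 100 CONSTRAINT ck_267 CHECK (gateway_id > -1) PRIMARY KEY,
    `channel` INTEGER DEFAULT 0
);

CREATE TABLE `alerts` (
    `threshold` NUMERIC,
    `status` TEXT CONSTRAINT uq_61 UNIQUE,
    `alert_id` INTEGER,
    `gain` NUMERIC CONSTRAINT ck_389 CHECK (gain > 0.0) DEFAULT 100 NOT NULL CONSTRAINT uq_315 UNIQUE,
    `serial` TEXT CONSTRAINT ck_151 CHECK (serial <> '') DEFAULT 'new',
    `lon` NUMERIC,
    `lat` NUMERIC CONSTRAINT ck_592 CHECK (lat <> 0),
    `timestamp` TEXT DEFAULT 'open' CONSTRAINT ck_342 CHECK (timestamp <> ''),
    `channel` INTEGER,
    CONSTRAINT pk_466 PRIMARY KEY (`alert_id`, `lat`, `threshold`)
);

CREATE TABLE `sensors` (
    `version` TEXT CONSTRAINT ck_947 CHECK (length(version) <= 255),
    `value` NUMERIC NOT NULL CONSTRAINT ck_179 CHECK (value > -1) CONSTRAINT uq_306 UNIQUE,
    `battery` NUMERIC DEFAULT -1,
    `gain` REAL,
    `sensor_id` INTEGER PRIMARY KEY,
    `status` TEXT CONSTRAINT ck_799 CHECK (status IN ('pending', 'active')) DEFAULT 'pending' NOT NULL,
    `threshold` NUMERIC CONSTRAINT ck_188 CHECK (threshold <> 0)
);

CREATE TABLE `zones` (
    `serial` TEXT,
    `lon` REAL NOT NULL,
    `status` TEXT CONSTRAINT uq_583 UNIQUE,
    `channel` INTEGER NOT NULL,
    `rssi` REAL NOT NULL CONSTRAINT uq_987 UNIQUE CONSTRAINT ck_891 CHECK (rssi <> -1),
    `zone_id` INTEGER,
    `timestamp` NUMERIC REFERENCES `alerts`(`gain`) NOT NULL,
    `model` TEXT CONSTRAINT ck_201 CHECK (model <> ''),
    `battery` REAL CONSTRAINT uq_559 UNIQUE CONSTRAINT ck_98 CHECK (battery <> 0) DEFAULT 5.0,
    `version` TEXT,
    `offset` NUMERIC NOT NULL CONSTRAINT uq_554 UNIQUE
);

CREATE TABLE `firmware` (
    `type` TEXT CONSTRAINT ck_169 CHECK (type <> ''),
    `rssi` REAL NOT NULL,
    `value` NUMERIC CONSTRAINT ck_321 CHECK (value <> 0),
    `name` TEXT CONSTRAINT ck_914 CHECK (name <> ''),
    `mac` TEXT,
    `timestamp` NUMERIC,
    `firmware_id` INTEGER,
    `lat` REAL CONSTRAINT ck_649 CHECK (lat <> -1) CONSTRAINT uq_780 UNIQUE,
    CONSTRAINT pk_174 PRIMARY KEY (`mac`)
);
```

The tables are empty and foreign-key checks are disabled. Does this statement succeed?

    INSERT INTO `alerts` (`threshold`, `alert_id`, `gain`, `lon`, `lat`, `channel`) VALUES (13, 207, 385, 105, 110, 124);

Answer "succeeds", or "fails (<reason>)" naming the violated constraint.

succeeds

NOT NULL columns: alert_id is supplied; gain is supplied; lat is supplied; threshold is supplied.
CHECK constraints: 385 satisfies (gain > 0.0); 110 satisfies (lat <> 0).
No constraint is violated.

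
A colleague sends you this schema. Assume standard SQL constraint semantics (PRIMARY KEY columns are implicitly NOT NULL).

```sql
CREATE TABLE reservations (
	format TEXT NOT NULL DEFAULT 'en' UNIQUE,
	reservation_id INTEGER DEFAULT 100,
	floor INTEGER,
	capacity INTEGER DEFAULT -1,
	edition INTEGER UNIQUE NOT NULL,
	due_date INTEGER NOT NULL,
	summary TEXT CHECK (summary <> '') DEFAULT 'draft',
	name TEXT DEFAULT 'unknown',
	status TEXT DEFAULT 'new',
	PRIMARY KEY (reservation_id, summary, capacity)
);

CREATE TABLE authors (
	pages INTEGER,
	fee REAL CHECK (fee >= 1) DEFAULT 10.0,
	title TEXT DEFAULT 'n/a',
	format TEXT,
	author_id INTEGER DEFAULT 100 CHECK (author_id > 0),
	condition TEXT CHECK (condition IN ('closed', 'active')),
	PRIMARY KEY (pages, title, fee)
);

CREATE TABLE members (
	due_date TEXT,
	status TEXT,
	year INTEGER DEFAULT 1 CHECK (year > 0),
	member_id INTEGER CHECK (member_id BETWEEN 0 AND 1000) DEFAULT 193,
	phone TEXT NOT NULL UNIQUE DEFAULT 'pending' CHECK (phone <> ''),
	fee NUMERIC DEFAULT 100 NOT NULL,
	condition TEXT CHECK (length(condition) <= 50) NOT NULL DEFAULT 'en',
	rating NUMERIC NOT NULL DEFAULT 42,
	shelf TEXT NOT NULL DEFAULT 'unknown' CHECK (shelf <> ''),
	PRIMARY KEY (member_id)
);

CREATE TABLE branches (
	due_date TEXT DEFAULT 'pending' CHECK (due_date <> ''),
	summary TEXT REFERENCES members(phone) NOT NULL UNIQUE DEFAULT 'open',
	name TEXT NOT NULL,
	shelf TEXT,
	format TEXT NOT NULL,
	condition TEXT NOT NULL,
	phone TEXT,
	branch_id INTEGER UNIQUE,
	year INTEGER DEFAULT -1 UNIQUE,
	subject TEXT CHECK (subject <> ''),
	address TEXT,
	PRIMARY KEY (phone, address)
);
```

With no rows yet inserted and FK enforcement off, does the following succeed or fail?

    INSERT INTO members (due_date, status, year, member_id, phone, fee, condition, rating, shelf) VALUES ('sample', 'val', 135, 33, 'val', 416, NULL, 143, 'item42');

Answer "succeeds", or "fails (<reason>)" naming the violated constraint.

condition is explicitly set to NULL, but condition is declared NOT NULL.

fails (NOT NULL on condition)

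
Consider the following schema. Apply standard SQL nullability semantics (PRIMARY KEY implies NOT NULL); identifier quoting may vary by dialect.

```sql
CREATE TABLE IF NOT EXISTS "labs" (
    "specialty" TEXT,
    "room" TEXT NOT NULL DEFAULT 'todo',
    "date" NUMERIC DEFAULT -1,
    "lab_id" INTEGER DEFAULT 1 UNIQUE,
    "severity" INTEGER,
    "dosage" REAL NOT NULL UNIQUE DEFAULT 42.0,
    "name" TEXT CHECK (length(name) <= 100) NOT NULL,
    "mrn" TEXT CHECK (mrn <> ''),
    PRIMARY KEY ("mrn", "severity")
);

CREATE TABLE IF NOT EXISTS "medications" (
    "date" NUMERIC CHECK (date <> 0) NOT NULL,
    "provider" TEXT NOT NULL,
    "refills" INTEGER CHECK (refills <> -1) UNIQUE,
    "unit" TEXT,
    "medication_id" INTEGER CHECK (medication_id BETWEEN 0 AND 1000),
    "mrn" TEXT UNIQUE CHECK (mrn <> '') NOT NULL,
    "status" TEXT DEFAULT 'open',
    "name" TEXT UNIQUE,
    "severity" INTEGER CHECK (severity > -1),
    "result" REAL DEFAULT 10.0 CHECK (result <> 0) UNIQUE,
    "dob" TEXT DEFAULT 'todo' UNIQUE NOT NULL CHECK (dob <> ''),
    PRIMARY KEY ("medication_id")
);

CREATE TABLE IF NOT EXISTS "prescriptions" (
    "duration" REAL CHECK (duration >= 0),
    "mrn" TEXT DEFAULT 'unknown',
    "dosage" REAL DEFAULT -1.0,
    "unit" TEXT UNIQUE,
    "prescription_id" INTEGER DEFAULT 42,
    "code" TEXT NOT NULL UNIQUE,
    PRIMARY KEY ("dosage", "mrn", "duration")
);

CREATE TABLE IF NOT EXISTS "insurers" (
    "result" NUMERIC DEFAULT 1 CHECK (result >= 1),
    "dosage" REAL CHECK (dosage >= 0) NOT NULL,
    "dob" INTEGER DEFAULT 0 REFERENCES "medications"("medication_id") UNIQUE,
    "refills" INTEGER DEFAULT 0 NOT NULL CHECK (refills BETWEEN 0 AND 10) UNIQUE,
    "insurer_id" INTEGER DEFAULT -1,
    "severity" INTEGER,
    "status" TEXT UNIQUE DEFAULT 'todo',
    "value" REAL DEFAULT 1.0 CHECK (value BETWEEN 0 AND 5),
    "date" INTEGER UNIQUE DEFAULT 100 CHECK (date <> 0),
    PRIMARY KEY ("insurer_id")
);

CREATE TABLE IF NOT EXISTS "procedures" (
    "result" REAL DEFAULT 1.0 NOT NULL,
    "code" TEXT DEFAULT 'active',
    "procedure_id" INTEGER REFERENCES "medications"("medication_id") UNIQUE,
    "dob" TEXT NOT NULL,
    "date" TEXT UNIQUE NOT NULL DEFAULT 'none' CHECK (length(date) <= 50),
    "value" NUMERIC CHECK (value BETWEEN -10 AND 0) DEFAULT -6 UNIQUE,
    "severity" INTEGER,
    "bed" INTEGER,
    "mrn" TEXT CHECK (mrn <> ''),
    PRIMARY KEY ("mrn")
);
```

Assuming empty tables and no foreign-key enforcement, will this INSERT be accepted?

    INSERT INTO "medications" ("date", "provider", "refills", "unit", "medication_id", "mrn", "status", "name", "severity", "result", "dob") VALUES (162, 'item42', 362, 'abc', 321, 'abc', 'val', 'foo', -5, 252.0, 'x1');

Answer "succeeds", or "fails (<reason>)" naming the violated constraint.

fails (CHECK on severity)

The value -5 for severity violates CHECK (severity > -1).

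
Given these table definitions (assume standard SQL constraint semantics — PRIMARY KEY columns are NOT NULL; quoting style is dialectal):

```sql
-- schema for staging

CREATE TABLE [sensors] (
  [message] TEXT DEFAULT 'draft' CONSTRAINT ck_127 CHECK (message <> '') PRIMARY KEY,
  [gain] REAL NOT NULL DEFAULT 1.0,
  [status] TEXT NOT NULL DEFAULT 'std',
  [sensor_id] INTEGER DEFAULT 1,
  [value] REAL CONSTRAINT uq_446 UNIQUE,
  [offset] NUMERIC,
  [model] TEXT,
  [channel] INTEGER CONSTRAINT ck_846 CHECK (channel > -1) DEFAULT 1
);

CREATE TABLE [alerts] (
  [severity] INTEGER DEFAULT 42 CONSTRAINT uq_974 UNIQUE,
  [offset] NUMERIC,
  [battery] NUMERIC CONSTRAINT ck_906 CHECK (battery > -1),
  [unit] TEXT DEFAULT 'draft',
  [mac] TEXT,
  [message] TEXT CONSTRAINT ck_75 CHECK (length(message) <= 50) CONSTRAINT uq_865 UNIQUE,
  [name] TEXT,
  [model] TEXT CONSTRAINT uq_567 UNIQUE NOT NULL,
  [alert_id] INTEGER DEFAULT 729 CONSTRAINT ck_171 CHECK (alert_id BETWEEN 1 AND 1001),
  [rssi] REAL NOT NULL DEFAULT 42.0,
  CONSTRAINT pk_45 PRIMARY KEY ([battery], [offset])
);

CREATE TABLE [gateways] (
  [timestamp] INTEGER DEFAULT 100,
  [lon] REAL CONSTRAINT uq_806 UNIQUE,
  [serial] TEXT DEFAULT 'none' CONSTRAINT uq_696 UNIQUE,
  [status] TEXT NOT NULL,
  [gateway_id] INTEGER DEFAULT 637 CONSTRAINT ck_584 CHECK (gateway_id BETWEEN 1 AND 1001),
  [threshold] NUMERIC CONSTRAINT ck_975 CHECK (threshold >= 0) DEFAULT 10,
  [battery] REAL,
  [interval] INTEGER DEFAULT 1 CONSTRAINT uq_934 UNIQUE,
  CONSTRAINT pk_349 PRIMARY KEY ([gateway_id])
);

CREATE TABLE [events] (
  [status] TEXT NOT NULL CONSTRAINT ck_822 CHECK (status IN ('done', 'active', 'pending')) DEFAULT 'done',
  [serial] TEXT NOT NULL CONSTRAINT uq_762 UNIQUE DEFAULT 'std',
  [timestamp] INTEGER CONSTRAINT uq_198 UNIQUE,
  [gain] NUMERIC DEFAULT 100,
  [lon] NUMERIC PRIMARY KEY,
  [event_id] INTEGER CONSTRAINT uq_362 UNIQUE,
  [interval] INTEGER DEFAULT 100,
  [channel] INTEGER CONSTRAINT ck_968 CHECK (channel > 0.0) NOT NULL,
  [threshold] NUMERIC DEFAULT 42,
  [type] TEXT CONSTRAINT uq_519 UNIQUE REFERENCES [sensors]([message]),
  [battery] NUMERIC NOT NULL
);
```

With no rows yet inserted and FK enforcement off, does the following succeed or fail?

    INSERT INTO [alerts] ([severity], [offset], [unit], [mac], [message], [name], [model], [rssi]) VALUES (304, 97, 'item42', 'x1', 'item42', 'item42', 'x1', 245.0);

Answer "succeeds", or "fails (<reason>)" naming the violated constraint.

battery is omitted from the column list and has no DEFAULT, so it would receive NULL.
But battery is part of the PRIMARY KEY (implied NOT NULL).

fails (NOT NULL on battery)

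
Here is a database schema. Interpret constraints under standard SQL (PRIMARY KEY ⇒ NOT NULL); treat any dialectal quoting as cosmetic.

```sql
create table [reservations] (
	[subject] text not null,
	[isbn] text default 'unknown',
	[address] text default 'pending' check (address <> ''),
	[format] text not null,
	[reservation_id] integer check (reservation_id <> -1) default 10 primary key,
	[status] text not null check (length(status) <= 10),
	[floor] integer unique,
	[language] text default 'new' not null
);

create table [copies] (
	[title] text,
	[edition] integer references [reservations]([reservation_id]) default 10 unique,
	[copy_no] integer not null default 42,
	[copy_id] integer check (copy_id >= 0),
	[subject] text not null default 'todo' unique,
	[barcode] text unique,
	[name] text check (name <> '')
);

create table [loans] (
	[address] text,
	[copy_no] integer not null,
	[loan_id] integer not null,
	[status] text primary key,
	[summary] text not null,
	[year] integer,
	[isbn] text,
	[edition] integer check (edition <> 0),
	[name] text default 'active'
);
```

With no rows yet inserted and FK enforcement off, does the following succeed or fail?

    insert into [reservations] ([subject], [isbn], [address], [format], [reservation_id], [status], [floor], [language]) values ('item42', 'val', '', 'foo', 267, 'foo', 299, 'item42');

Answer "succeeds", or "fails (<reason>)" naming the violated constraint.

The value '' for address violates CHECK (address <> '').

fails (CHECK on address)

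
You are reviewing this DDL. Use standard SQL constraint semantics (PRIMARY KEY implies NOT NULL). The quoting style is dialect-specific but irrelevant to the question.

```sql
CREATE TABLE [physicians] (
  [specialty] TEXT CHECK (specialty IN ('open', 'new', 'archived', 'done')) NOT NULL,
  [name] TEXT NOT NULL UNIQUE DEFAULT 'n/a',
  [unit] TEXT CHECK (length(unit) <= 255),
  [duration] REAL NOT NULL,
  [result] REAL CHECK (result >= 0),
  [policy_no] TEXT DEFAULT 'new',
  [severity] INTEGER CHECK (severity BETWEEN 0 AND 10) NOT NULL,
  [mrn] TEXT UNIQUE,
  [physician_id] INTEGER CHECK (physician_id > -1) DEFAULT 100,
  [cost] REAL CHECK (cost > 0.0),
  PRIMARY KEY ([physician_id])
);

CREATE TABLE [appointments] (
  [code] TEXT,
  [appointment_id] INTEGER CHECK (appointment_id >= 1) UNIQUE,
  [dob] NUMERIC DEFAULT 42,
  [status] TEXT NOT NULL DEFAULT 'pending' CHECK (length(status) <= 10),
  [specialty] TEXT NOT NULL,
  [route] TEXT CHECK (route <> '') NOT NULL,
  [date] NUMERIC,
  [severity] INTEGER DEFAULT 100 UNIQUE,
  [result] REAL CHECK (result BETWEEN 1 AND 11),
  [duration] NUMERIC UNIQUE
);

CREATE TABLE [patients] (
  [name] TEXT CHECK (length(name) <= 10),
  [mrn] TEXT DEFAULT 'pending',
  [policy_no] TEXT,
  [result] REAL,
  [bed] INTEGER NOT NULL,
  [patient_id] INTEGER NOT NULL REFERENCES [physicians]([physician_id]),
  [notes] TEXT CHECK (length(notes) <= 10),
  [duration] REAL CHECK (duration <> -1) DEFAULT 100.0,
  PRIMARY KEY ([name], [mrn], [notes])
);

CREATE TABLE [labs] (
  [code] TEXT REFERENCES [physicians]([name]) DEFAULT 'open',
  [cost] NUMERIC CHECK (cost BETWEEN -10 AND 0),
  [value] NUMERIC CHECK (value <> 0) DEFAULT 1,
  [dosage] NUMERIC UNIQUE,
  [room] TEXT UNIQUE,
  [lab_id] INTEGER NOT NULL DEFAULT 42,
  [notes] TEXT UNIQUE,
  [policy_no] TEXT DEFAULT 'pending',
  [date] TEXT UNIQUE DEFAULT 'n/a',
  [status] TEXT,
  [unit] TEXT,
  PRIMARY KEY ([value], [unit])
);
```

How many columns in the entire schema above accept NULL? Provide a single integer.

physicians: 5 nullable (unit, result, policy_no, mrn, cost — PK (physician_id) and explicit NOT NULL columns excluded).
appointments: 7 nullable (code, appointment_id, dob, date, severity, result, duration — PK none and explicit NOT NULL columns excluded).
patients: 3 nullable (policy_no, result, duration — PK (name, mrn, notes) and explicit NOT NULL columns excluded).
labs: 8 nullable (code, cost, dosage, room, notes, policy_no, date, status — PK (value, unit) and explicit NOT NULL columns excluded).
Total: 5 + 7 + 3 + 8 = 23.

23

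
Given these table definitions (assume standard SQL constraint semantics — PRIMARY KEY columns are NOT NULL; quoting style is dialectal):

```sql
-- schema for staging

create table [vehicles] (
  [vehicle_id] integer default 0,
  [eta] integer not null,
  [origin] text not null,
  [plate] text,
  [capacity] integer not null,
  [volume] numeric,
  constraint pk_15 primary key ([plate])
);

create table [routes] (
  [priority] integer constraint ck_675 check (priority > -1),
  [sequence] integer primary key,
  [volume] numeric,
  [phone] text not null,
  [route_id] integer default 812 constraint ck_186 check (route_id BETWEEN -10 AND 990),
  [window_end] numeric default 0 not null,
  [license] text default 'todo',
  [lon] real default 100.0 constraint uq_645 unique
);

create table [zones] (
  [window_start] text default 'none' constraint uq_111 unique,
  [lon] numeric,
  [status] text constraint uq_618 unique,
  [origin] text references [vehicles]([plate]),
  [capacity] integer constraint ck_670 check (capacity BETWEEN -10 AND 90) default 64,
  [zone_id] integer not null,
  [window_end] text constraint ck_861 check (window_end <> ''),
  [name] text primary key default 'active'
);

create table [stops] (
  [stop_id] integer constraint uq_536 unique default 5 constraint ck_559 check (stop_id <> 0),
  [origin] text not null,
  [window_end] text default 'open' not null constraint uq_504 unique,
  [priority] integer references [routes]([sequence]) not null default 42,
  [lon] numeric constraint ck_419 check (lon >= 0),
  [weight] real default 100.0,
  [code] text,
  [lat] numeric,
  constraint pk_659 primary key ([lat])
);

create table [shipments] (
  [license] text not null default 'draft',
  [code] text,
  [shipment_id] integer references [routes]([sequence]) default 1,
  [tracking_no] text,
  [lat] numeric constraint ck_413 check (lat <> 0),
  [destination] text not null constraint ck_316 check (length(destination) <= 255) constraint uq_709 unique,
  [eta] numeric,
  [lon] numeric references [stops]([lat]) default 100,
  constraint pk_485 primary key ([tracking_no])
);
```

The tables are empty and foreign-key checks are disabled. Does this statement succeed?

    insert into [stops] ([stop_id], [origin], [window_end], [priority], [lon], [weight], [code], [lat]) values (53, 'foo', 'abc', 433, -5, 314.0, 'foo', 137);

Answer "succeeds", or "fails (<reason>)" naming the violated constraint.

The value -5 for lon violates CHECK (lon >= 0).

fails (CHECK on lon)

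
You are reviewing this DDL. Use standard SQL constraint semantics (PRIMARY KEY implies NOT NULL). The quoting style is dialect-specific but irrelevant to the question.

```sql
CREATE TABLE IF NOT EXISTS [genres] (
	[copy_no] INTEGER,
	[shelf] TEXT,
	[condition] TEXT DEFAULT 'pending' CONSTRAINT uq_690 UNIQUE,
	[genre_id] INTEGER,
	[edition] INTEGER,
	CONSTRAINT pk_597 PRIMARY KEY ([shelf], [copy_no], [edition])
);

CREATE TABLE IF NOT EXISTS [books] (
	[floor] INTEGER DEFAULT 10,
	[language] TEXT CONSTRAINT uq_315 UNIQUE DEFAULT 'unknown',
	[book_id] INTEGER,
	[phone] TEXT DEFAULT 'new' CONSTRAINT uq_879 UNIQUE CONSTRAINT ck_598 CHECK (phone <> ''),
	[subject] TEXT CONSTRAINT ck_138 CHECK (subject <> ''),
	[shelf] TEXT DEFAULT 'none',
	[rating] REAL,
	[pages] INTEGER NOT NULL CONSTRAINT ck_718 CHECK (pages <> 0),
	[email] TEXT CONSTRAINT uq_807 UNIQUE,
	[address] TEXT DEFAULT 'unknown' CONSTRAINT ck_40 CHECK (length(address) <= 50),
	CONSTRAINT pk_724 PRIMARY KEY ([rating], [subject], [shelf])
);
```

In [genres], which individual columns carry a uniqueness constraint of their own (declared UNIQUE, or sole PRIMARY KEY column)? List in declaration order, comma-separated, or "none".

- copy_no: part of a composite PRIMARY KEY — only the tuple is unique, not this column on its own.
- shelf: part of a composite PRIMARY KEY — only the tuple is unique, not this column on its own.
- condition: declared UNIQUE → unique.
- genre_id: no UNIQUE or single-column PK constraint.
- edition: part of a composite PRIMARY KEY — only the tuple is unique, not this column on its own.

condition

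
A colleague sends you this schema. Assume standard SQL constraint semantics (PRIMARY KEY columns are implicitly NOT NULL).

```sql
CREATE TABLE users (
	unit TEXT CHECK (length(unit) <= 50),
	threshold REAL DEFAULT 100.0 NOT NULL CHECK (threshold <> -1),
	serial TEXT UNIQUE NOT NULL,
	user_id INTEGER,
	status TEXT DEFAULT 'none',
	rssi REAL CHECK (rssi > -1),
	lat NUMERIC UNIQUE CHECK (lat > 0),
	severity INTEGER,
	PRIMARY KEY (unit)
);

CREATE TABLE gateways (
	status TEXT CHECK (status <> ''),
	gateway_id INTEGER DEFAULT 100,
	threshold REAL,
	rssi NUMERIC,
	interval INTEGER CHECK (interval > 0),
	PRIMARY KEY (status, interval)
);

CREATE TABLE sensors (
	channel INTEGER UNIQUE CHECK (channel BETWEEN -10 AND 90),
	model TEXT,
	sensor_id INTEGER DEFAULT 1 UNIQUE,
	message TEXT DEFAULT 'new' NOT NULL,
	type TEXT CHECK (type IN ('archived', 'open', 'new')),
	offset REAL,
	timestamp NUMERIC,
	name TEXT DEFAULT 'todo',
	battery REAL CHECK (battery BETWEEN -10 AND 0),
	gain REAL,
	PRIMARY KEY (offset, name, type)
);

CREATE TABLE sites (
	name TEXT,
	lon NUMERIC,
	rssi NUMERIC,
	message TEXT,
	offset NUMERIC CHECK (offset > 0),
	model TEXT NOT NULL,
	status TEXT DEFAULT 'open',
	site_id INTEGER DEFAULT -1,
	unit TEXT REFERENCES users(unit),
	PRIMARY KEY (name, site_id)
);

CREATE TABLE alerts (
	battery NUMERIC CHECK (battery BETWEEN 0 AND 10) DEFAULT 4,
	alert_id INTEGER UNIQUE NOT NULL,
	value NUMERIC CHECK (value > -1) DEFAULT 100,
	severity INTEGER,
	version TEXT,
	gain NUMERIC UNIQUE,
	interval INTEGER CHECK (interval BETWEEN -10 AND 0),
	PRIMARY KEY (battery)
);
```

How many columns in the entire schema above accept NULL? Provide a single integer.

users: 5 nullable (user_id, status, rssi, lat, severity — PK (unit) and explicit NOT NULL columns excluded).
gateways: 3 nullable (gateway_id, threshold, rssi — PK (status, interval) and explicit NOT NULL columns excluded).
sensors: 6 nullable (channel, model, sensor_id, timestamp, battery, gain — PK (offset, name, type) and explicit NOT NULL columns excluded).
sites: 6 nullable (lon, rssi, message, offset, status, unit — PK (name, site_id) and explicit NOT NULL columns excluded).
alerts: 5 nullable (value, severity, version, gain, interval — PK (battery) and explicit NOT NULL columns excluded).
Total: 5 + 3 + 6 + 6 + 5 = 25.

25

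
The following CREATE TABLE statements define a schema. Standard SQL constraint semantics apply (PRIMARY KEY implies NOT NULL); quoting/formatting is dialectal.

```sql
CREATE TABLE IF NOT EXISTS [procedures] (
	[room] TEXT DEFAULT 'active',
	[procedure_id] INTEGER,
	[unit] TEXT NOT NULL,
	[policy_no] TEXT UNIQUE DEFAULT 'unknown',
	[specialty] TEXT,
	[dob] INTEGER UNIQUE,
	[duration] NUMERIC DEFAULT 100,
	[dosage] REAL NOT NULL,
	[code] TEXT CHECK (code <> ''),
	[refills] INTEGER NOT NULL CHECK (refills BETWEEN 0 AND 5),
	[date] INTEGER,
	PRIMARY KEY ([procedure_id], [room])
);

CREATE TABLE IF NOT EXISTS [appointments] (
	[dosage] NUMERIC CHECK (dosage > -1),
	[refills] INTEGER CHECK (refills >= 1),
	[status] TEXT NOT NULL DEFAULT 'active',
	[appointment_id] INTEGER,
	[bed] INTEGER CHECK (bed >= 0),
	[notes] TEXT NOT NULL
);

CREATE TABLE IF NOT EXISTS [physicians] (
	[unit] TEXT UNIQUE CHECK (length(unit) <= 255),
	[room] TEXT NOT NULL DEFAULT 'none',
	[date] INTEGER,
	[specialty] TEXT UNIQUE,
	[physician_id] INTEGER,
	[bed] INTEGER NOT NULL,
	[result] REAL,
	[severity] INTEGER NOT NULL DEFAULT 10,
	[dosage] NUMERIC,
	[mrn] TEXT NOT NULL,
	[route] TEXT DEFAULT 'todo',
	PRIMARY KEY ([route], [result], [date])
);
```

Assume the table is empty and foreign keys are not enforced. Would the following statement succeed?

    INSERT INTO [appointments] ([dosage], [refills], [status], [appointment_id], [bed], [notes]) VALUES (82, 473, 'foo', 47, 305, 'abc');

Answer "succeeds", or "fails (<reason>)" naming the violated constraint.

succeeds

NOT NULL columns: notes is supplied; status is supplied.
CHECK constraints: 82 satisfies (dosage > -1); 473 satisfies (refills >= 1); 305 satisfies (bed >= 0).
No constraint is violated.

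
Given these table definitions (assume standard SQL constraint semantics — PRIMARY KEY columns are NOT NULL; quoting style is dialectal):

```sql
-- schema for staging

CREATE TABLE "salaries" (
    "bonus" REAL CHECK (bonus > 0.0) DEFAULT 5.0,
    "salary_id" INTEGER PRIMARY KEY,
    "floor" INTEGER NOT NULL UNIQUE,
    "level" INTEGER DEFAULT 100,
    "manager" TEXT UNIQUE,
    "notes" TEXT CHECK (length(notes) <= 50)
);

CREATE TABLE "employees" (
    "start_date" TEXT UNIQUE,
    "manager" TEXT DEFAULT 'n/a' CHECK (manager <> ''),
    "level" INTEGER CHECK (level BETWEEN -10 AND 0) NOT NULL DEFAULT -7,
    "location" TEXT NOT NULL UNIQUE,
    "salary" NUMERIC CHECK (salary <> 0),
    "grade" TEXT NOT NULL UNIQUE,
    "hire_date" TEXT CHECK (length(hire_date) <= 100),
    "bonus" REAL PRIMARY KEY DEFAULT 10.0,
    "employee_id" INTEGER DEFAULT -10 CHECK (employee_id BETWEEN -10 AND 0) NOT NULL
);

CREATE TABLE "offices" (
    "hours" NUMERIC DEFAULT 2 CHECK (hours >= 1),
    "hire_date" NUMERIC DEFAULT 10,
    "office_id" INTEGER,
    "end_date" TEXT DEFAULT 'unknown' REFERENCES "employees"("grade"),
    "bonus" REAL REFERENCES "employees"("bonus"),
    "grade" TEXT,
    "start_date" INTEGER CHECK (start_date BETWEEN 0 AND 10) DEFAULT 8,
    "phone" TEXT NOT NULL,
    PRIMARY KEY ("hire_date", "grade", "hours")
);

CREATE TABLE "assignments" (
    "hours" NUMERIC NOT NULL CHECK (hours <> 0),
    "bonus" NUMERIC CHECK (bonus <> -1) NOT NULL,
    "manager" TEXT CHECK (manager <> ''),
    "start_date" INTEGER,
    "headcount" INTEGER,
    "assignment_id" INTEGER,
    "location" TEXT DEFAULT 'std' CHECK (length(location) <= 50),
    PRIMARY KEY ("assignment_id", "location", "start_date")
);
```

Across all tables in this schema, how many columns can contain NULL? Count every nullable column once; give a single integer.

14

salaries: 4 nullable (bonus, level, manager, notes — PK (salary_id) and explicit NOT NULL columns excluded).
employees: 4 nullable (start_date, manager, salary, hire_date — PK (bonus) and explicit NOT NULL columns excluded).
offices: 4 nullable (office_id, end_date, bonus, start_date — PK (hire_date, grade, hours) and explicit NOT NULL columns excluded).
assignments: 2 nullable (manager, headcount — PK (assignment_id, location, start_date) and explicit NOT NULL columns excluded).
Total: 4 + 4 + 4 + 2 = 14.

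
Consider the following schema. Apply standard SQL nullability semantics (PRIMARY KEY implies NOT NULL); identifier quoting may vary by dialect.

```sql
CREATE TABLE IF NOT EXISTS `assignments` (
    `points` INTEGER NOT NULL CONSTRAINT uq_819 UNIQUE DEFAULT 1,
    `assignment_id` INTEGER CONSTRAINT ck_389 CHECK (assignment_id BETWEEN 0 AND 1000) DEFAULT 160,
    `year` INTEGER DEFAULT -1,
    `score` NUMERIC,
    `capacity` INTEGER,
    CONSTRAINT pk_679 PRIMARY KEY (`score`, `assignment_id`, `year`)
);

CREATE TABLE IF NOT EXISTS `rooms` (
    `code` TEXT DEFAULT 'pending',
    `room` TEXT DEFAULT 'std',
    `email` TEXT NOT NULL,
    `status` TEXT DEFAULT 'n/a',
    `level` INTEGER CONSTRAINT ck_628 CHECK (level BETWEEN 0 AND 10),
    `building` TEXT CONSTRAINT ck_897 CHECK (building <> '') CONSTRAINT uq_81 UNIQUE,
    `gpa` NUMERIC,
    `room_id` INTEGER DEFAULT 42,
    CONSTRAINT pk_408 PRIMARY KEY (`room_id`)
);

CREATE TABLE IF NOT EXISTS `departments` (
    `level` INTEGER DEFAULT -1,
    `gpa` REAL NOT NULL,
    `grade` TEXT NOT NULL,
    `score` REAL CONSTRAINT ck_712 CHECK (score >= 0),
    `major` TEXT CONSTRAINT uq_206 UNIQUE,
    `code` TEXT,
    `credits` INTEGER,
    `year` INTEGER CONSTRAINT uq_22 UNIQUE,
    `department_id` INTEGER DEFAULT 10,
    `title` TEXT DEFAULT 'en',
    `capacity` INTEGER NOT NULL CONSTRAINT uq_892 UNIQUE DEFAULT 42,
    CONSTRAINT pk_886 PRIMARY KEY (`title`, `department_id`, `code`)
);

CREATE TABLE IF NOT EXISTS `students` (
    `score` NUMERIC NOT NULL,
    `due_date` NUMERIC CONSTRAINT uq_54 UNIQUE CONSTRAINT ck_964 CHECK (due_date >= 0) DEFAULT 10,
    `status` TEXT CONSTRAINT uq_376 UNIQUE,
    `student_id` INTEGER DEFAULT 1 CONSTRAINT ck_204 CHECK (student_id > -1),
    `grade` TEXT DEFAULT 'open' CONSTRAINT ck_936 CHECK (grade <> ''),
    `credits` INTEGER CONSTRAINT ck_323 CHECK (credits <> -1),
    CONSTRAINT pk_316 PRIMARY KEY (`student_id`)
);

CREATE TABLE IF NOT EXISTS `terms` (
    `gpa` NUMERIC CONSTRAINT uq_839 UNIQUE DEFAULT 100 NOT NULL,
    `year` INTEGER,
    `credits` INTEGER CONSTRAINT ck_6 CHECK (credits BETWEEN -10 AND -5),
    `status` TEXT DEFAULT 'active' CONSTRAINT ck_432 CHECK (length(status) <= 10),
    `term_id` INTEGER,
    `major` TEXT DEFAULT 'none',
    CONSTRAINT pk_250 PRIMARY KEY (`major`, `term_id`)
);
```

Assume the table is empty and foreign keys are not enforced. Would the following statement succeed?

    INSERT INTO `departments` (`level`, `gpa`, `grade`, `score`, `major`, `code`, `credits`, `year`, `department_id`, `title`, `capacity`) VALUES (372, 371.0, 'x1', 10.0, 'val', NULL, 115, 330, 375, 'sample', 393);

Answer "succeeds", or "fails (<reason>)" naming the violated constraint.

code is explicitly set to NULL, but code is part of the PRIMARY KEY (implied NOT NULL).

fails (NOT NULL on code)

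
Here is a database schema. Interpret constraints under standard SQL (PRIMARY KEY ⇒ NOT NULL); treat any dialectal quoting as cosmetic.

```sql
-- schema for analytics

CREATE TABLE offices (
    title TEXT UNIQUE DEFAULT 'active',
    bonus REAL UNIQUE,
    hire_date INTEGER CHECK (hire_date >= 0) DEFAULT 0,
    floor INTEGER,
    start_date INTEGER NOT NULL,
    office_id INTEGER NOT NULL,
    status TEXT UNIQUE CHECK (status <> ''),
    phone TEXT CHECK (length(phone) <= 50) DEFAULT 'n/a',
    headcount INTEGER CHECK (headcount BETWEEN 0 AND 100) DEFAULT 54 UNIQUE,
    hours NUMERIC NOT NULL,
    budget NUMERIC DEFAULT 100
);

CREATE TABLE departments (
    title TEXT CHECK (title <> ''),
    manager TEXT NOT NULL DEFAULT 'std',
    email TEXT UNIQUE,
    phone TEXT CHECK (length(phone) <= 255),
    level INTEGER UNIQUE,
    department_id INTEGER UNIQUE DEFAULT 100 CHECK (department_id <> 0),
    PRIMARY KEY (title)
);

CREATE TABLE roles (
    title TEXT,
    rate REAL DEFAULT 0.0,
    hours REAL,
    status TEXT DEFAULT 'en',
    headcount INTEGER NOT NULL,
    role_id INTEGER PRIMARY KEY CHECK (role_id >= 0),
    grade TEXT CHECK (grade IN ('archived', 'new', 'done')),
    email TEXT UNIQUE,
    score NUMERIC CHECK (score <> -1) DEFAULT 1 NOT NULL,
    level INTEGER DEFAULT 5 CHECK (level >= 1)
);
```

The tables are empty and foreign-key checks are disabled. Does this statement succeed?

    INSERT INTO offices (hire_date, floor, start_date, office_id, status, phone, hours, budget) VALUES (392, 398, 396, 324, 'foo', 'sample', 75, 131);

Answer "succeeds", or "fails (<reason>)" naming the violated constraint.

NOT NULL columns: hours is supplied; office_id is supplied; start_date is supplied.
CHECK constraints: 392 satisfies (hire_date >= 0); 'foo' satisfies (status <> ''); 'sample' satisfies (length(phone) <= 50).
No constraint is violated.

succeeds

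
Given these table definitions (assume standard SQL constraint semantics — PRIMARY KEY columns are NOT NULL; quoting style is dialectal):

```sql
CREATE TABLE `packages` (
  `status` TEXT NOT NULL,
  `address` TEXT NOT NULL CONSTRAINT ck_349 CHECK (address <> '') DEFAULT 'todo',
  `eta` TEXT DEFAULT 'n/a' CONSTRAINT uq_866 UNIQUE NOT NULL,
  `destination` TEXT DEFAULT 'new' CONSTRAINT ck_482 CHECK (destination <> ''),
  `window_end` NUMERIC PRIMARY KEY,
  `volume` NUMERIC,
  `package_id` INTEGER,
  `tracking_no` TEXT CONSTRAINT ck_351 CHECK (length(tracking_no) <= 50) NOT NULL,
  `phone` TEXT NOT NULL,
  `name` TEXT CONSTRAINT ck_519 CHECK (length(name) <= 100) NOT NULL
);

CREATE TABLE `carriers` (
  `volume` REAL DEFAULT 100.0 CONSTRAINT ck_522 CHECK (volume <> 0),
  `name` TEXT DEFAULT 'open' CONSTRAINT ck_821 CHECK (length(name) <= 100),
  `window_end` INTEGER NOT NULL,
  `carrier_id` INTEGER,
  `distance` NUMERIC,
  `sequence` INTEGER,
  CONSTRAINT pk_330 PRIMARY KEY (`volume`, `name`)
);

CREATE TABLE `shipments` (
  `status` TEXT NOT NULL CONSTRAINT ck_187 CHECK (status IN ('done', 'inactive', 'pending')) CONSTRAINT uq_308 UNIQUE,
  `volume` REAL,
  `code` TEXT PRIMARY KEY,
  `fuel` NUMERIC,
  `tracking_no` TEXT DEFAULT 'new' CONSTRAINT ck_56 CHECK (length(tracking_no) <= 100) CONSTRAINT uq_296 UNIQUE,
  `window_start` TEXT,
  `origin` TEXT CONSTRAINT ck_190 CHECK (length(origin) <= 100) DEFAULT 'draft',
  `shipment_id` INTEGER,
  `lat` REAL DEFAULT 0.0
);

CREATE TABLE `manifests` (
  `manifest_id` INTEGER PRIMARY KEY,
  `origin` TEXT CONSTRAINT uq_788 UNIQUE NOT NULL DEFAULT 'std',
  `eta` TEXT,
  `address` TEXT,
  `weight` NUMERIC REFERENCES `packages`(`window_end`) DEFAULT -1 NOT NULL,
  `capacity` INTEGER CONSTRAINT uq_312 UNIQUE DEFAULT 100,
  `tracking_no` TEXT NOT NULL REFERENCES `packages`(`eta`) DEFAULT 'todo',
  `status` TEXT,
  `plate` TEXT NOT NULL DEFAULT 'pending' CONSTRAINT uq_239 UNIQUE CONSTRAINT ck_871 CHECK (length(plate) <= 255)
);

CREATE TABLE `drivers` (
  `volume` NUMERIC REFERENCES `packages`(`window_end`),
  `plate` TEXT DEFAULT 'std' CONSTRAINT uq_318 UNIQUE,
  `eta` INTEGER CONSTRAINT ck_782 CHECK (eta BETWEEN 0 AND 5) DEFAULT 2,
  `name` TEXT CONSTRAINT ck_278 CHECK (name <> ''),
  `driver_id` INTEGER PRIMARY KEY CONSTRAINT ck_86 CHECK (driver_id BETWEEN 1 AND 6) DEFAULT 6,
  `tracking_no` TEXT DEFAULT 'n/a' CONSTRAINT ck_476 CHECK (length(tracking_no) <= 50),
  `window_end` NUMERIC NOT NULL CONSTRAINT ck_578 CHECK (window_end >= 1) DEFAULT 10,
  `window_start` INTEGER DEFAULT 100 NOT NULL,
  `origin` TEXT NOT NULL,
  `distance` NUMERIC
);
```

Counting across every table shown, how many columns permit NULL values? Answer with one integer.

packages: 3 nullable (destination, volume, package_id — PK (window_end) and explicit NOT NULL columns excluded).
carriers: 3 nullable (carrier_id, distance, sequence — PK (volume, name) and explicit NOT NULL columns excluded).
shipments: 7 nullable (volume, fuel, tracking_no, window_start, origin, shipment_id, lat — PK (code) and explicit NOT NULL columns excluded).
manifests: 4 nullable (eta, address, capacity, status — PK (manifest_id) and explicit NOT NULL columns excluded).
drivers: 6 nullable (volume, plate, eta, name, tracking_no, distance — PK (driver_id) and explicit NOT NULL columns excluded).
Total: 3 + 3 + 7 + 4 + 6 = 23.

23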